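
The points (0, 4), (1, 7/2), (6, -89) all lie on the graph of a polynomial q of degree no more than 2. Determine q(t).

q(t) = -3t^2 + (5/2)t + 4

Using the Lagrange interpolation formula with nodes 0, 1, 6:
  L_0(t) = (t - 1)(t - 6) / 6
  L_1(t) = t(t - 6) / -5
  L_2(t) = t(t - 1) / 30
Then q(t) = 4·L_0(t) + 7/2·L_1(t) - 89·L_2(t).
Expanding and collecting terms gives q(t) = -3t^2 + (5/2)t + 4.
Check: q(0) = 4. ✓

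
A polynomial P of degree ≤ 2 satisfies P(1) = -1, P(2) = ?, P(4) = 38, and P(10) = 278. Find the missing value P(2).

The 3 known points determine the degree-2 polynomial uniquely.
Write P(u) = au^2 + bu + c. Substituting each data point gives a linear system:
  a + b + c = -1
  16a + 4b + c = 38
  100a + 10b + c = 278
Solving the system yields a = 3, b = -2, c = -2.
So P(u) = 3u^2 - 2u - 2.
Then P(2) = 6.

6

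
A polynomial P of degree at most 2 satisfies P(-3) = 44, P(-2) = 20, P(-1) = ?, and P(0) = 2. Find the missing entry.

On equispaced nodes a degree-2 polynomial has vanishing third forward difference, so
  - P(-3) + 3·P(-2) - 3·P(-1) + P(0) = 0.
Substituting the known values and solving for P(-1):
  -3·P(-1) = -18
  P(-1) = 6.

6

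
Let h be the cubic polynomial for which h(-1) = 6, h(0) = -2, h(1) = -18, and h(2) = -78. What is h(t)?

Using the Lagrange interpolation formula with nodes -1, 0, 1, 2:
  L_0(t) = t(t - 1)(t - 2) / -6
  L_1(t) = (t + 1)(t - 1)(t - 2) / 2
  L_2(t) = (t + 1)t(t - 2) / -2
  L_3(t) = (t + 1)t(t - 1) / 6
Then h(t) = 6·L_0(t) - 2·L_1(t) - 18·L_2(t) - 78·L_3(t).
Expanding and collecting terms gives h(t) = -6t^3 - 4t^2 - 6t - 2.
Check: h(2) = -78. ✓

h(t) = -6t^3 - 4t^2 - 6t - 2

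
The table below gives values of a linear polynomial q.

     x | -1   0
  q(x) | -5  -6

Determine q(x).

q(x) = -x - 6

Using the Lagrange interpolation formula with nodes -1, 0:
  L_0(x) = x / -1
  L_1(x) = (x + 1) / 1
Then q(x) = -5·L_0(x) - 6·L_1(x).
Expanding and collecting terms gives q(x) = -x - 6.
Check: q(-1) = -5. ✓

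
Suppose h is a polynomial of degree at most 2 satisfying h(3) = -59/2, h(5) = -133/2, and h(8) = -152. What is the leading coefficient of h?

-2

Write h(t) = at^2 + bt + c. Substituting each data point gives a linear system:
  9a + 3b + c = -59/2
  25a + 5b + c = -133/2
  64a + 8b + c = -152
Solving the system yields a = -2, b = -5/2, c = -4.
So h(t) = -2t² - (5/2)t - 4.
The leading coefficient is -2.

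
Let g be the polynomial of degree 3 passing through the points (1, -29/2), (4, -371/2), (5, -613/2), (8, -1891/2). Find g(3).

-201/2

Write g(n) = an^3 + bn^2 + cn + d. Substituting each data point gives a linear system:
  a + b + c + d = -29/2
  64a + 16b + 4c + d = -371/2
  125a + 25b + 5c + d = -613/2
  512a + 64b + 8c + d = -1891/2
Solving the system yields a = -1, b = -6, c = -6, d = -3/2.
So g(n) = -n^3 - 6n^2 - 6n - 3/2.
Then g(3) = -201/2.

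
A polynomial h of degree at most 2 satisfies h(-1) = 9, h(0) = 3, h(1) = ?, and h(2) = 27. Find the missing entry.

The 3 known points determine the degree-2 polynomial uniquely.
Write h(n) = an^2 + bn + c. Substituting each data point gives a linear system:
  a - b + c = 9
  c = 3
  4a + 2b + c = 27
Solving the system yields a = 6, b = 0, c = 3.
So h(n) = 6n^2 + 3.
Then h(1) = 9.

9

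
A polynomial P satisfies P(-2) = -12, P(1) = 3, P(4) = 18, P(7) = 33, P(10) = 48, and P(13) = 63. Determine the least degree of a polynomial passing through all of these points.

1

Forward differences of the values at s = -2, 1, 4, 7, 10, 13:
  P  : -12  3  18  33  48  63
  Δ  : 15  15  15  15  15
  Δ^2: 0  0  0  0
  Δ^3: 0  0  0
  Δ^4: 0  0
  Δ^5: 0
The first differences are constant (15) and nonzero, while all higher differences vanish, so the minimal degree is 1.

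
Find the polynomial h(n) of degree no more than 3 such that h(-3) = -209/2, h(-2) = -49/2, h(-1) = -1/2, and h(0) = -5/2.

Using the Lagrange interpolation formula with nodes -3, -2, -1, 0:
  L_0(n) = (n + 2)(n + 1)n / -6
  L_1(n) = (n + 3)(n + 1)n / 2
  L_2(n) = (n + 3)(n + 2)n / -2
  L_3(n) = (n + 3)(n + 2)(n + 1) / 6
Then h(n) = -209/2·L_0(n) - 49/2·L_1(n) - 1/2·L_2(n) - 5/2·L_3(n).
Expanding and collecting terms gives h(n) = 5n^3 + 2n^2 - 5n - 5/2.
Check: h(-3) = -209/2. ✓

h(n) = 5n^3 + 2n^2 - 5n - 5/2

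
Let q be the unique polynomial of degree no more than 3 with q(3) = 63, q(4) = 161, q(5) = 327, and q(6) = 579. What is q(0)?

-3

Using the Lagrange interpolation formula with nodes 3, 4, 5, 6:
  L_0(n) = (n - 4)(n - 5)(n - 6) / -6
  L_1(n) = (n - 3)(n - 5)(n - 6) / 2
  L_2(n) = (n - 3)(n - 4)(n - 6) / -2
  L_3(n) = (n - 3)(n - 4)(n - 5) / 6
Then q(n) = 63·L_0(n) + 161·L_1(n) + 327·L_2(n) + 579·L_3(n).
Expanding and collecting terms gives q(n) = 3n^3 - 2n^2 + n - 3.
Evaluating at n = 0: q(0) = -3.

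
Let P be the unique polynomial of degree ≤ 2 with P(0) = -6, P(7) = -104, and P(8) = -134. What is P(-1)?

Using the Lagrange interpolation formula with nodes 0, 7, 8:
  L_0(t) = (t - 7)(t - 8) / 56
  L_1(t) = t(t - 8) / -7
  L_2(t) = t(t - 7) / 8
Then P(t) = -6·L_0(t) - 104·L_1(t) - 134·L_2(t).
Expanding and collecting terms gives P(t) = -2t² - 6.
Evaluating at t = -1: P(-1) = -8.

-8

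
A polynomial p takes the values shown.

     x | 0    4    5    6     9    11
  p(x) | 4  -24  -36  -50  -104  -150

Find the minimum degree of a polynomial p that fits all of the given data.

Divided differences on the nodes 0, 4, 5, 6, 9, 11:
  order 0: 4  -24  -36  -50  -104  -150
  order 1: -7  -12  -14  -18  -23
  order 2: -1  -1  -1  -1
  order 3: 0  0  0
  order 4: 0  0
  order 5: 0
The order-2 divided differences are all -1 (nonzero) and every higher order vanishes, so the data lies on a polynomial of degree exactly 2.

2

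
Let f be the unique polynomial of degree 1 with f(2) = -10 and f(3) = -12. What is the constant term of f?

-6

Write f(u) = au + b. Substituting each data point gives a linear system:
  2a + b = -10
  3a + b = -12
Solving the system yields a = -2, b = -6.
So f(u) = -2u - 6.
The constant term is -6.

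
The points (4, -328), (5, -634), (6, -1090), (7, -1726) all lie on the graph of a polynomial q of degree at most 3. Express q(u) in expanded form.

q(u) = -5u^3 - u - 4

Write q(u) = au^3 + bu^2 + cu + d. Substituting each data point gives a linear system:
  64a + 16b + 4c + d = -328
  125a + 25b + 5c + d = -634
  216a + 36b + 6c + d = -1090
  343a + 49b + 7c + d = -1726
Solving the system yields a = -5, b = 0, c = -1, d = -4.
So q(u) = -5u^3 - u - 4.
Check: q(7) = -1726. ✓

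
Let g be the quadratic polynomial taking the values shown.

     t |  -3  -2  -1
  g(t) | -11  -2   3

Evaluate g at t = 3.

Using the Lagrange interpolation formula with nodes -3, -2, -1:
  L_0(t) = (t + 2)(t + 1) / 2
  L_1(t) = (t + 3)(t + 1) / -1
  L_2(t) = (t + 3)(t + 2) / 2
Then g(t) = -11·L_0(t) - 2·L_1(t) + 3·L_2(t).
Expanding and collecting terms gives g(t) = -2t^2 - t + 4.
Evaluating at t = 3: g(3) = -17.

-17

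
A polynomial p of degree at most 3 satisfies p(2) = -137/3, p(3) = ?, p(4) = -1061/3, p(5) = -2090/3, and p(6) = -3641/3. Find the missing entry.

-446/3

The 4 known points determine the degree-3 polynomial uniquely.
Write p(t) = at^3 + bt^2 + ct + d. Substituting each data point gives a linear system:
  8a + 4b + 2c + d = -137/3
  64a + 16b + 4c + d = -1061/3
  125a + 25b + 5c + d = -2090/3
  216a + 36b + 6c + d = -3641/3
Solving the system yields a = -6, b = 3, c = -4, d = -5/3.
So p(t) = -6t^3 + 3t^2 - 4t - 5/3.
Then p(3) = -446/3.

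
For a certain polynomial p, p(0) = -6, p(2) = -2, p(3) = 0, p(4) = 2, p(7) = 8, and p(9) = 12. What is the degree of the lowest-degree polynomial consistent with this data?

Divided differences on the nodes 0, 2, 3, 4, 7, 9:
  order 0: -6  -2  0  2  8  12
  order 1: 2  2  2  2  2
  order 2: 0  0  0  0
  order 3: 0  0  0
  order 4: 0  0
  order 5: 0
The order-1 divided differences are all 2 (nonzero) and every higher order vanishes, so the data lies on a polynomial of degree exactly 1.

1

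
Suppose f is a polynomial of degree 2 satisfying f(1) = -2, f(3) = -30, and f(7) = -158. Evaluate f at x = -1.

Using the Lagrange interpolation formula with nodes 1, 3, 7:
  L_0(x) = (x - 3)(x - 7) / 12
  L_1(x) = (x - 1)(x - 7) / -8
  L_2(x) = (x - 1)(x - 3) / 24
Then f(x) = -2·L_0(x) - 30·L_1(x) - 158·L_2(x).
Expanding and collecting terms gives f(x) = -3x^2 - 2x + 3.
Evaluating at x = -1: f(-1) = 2.

2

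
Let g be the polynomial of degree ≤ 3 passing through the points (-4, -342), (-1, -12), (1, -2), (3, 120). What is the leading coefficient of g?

Write g(n) = an^3 + bn^2 + cn + d. Substituting each data point gives a linear system:
  -64a + 16b - 4c + d = -342
  -a + b - c + d = -12
  a + b + c + d = -2
  27a + 9b + 3c + d = 120
Solving the system yields a = 5, b = -1, c = 0, d = -6.
So g(n) = 5n^3 - n^2 - 6.
The leading coefficient is 5.

5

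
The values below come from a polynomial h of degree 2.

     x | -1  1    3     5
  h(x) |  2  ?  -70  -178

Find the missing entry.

On equispaced nodes a degree-2 polynomial has vanishing third forward difference, so
  - h(-1) + 3·h(1) - 3·h(3) + h(5) = 0.
Substituting the known values and solving for h(1):
  3·h(1) = -30
  h(1) = -10.

-10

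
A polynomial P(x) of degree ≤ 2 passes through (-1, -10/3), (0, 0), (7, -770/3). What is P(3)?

Write P(x) = ax^2 + bx + c. Substituting each data point gives a linear system:
  a - b + c = -10/3
  c = 0
  49a + 7b + c = -770/3
Solving the system yields a = -5, b = -5/3, c = 0.
So P(x) = -5x^2 - (5/3)x.
Then P(3) = -50.

-50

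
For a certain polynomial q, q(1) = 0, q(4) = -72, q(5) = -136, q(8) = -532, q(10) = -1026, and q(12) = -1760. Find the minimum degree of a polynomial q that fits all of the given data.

3

Divided differences on the nodes 1, 4, 5, 8, 10, 12:
  order 0: 0  -72  -136  -532  -1026  -1760
  order 1: -24  -64  -132  -247  -367
  order 2: -10  -17  -23  -30
  order 3: -1  -1  -1
  order 4: 0  0
  order 5: 0
The order-3 divided differences are all -1 (nonzero) and every higher order vanishes, so the data lies on a polynomial of degree exactly 3.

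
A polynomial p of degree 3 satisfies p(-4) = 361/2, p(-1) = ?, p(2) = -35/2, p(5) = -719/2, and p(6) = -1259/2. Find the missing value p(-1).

The 4 known points determine the degree-3 polynomial uniquely.
Write p(u) = au^3 + bu^2 + cu + d. Substituting each data point gives a linear system:
  -64a + 16b - 4c + d = 361/2
  8a + 4b + 2c + d = -35/2
  125a + 25b + 5c + d = -719/2
  216a + 36b + 6c + d = -1259/2
Solving the system yields a = -3, b = 0, c = 3, d = 1/2.
So p(u) = -3u³ + 3u + 1/2.
Then p(-1) = 1/2.

1/2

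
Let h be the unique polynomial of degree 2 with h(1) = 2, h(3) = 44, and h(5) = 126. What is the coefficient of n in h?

1

Write h(n) = an^2 + bn + c. Substituting each data point gives a linear system:
  a + b + c = 2
  9a + 3b + c = 44
  25a + 5b + c = 126
Solving the system yields a = 5, b = 1, c = -4.
So h(n) = 5n^2 + n - 4.
The coefficient of n is 1.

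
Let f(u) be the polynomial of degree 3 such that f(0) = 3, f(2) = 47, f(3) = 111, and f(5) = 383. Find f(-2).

-9

Using the Lagrange interpolation formula with nodes 0, 2, 3, 5:
  L_0(u) = (u - 2)(u - 3)(u - 5) / -30
  L_1(u) = u(u - 3)(u - 5) / 6
  L_2(u) = u(u - 2)(u - 5) / -6
  L_3(u) = u(u - 2)(u - 3) / 30
Then f(u) = 3·L_0(u) + 47·L_1(u) + 111·L_2(u) + 383·L_3(u).
Expanding and collecting terms gives f(u) = 2u^3 + 4u^2 + 6u + 3.
Evaluating at u = -2: f(-2) = -9.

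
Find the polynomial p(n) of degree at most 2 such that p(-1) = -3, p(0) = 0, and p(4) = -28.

p(n) = -2n^2 + n

Write p(n) = an^2 + bn + c. Substituting each data point gives a linear system:
  a - b + c = -3
  c = 0
  16a + 4b + c = -28
Solving the system yields a = -2, b = 1, c = 0.
So p(n) = -2n² + n.
Check: p(4) = -28. ✓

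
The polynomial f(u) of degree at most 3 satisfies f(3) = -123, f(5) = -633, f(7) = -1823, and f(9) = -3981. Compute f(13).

Write f(u) = au^3 + bu^2 + cu + d. Substituting each data point gives a linear system:
  27a + 9b + 3c + d = -123
  125a + 25b + 5c + d = -633
  343a + 49b + 7c + d = -1823
  729a + 81b + 9c + d = -3981
Solving the system yields a = -6, b = 5, c = -1, d = -3.
So f(u) = -6u^3 + 5u^2 - u - 3.
Then f(13) = -12353.

-12353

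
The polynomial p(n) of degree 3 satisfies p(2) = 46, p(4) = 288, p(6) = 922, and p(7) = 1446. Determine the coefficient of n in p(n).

Write p(n) = an^3 + bn^2 + cn + d. Substituting each data point gives a linear system:
  8a + 4b + 2c + d = 46
  64a + 16b + 4c + d = 288
  216a + 36b + 6c + d = 922
  343a + 49b + 7c + d = 1446
Solving the system yields a = 4, b = 1, c = 3, d = 4.
So p(n) = 4n^3 + n^2 + 3n + 4.
The coefficient of n is 3.

3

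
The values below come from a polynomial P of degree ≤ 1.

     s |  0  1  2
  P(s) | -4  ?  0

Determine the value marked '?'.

The 2 known points determine the degree-1 polynomial uniquely.
Write P(s) = as + b. Substituting each data point gives a linear system:
  b = -4
  2a + b = 0
Solving the system yields a = 2, b = -4.
So P(s) = 2s - 4.
Then P(1) = -2.

-2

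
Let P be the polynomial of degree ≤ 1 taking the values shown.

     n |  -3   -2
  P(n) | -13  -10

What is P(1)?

Using the Lagrange interpolation formula with nodes -3, -2:
  L_0(n) = (n + 2) / -1
  L_1(n) = (n + 3) / 1
Then P(n) = -13·L_0(n) - 10·L_1(n).
Expanding and collecting terms gives P(n) = 3n - 4.
Evaluating at n = 1: P(1) = -1.

-1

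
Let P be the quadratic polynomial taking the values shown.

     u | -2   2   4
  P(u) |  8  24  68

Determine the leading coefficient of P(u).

3

Write P(u) = au^2 + bu + c. Substituting each data point gives a linear system:
  4a - 2b + c = 8
  4a + 2b + c = 24
  16a + 4b + c = 68
Solving the system yields a = 3, b = 4, c = 4.
So P(u) = 3u² + 4u + 4.
The leading coefficient is 3.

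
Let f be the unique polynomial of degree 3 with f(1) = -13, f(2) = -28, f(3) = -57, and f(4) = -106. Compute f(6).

Write f(x) = ax^3 + bx^2 + cx + d. Substituting each data point gives a linear system:
  a + b + c + d = -13
  8a + 4b + 2c + d = -28
  27a + 9b + 3c + d = -57
  64a + 16b + 4c + d = -106
Solving the system yields a = -1, b = -1, c = -5, d = -6.
So f(x) = -x³ - x² - 5x - 6.
Then f(6) = -288.

-288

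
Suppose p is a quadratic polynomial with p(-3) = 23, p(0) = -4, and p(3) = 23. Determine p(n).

Write p(n) = an^2 + bn + c. Substituting each data point gives a linear system:
  9a - 3b + c = 23
  c = -4
  9a + 3b + c = 23
Solving the system yields a = 3, b = 0, c = -4.
So p(n) = 3n² - 4.
Check: p(-3) = 23. ✓

p(n) = 3n^2 - 4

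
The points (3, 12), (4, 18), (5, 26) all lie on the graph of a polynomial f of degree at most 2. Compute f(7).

Using the Lagrange interpolation formula with nodes 3, 4, 5:
  L_0(t) = (t - 4)(t - 5) / 2
  L_1(t) = (t - 3)(t - 5) / -1
  L_2(t) = (t - 3)(t - 4) / 2
Then f(t) = 12·L_0(t) + 18·L_1(t) + 26·L_2(t).
Expanding and collecting terms gives f(t) = t² - t + 6.
Evaluating at t = 7: f(7) = 48.

48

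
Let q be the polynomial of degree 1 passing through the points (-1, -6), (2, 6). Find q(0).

-2

Using the Lagrange interpolation formula with nodes -1, 2:
  L_0(n) = (n - 2) / -3
  L_1(n) = (n + 1) / 3
Then q(n) = -6·L_0(n) + 6·L_1(n).
Expanding and collecting terms gives q(n) = 4n - 2.
Evaluating at n = 0: q(0) = -2.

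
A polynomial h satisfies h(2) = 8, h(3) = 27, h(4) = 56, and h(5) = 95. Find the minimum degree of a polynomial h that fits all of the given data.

2

Forward differences of the values at t = 2, 3, 4, 5:
  h  : 8  27  56  95
  Δ  : 19  29  39
  Δ^2: 10  10
  Δ^3: 0
The second differences are constant (10) and nonzero, while all higher differences vanish, so the minimal degree is 2.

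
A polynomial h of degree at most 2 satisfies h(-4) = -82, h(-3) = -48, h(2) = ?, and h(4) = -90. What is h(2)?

The 3 known points determine the degree-2 polynomial uniquely.
Write h(u) = au^2 + bu + c. Substituting each data point gives a linear system:
  16a - 4b + c = -82
  9a - 3b + c = -48
  16a + 4b + c = -90
Solving the system yields a = -5, b = -1, c = -6.
So h(u) = -5u^2 - u - 6.
Then h(2) = -28.

-28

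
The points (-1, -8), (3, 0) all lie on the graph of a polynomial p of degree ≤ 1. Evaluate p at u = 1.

Using the Lagrange interpolation formula with nodes -1, 3:
  L_0(u) = (u - 3) / -4
  L_1(u) = (u + 1) / 4
Then p(u) = -8·L_0(u) + 0·L_1(u).
Expanding and collecting terms gives p(u) = 2u - 6.
Evaluating at u = 1: p(1) = -4.

-4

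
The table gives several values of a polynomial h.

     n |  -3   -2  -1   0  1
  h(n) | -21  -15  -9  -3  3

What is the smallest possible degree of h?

1

Forward differences of the values at n = -3, -2, -1, 0, 1:
  h  : -21  -15  -9  -3  3
  Δ  : 6  6  6  6
  Δ^2: 0  0  0
  Δ^3: 0  0
  Δ^4: 0
The first differences are constant (6) and nonzero, while all higher differences vanish, so the minimal degree is 1.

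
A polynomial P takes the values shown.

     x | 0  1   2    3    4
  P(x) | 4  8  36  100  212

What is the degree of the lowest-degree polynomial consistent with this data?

Forward differences of the values at x = 0, 1, 2, 3, 4:
  P  : 4  8  36  100  212
  Δ  : 4  28  64  112
  Δ^2: 24  36  48
  Δ^3: 12  12
  Δ^4: 0
The third differences are constant (12) and nonzero, while all higher differences vanish, so the minimal degree is 3.

3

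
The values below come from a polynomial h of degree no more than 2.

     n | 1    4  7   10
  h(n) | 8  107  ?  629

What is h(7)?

On equispaced nodes a degree-2 polynomial has vanishing third forward difference, so
  - h(1) + 3·h(4) - 3·h(7) + h(10) = 0.
Substituting the known values and solving for h(7):
  -3·h(7) = -942
  h(7) = 314.

314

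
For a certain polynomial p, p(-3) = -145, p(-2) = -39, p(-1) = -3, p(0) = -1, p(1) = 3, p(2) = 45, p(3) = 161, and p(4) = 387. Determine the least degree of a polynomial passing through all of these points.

3

Forward differences of the values at t = -3, -2, -1, 0, 1, 2, 3, 4:
  p  : -145  -39  -3  -1  3  45  161  387
  Δ  : 106  36  2  4  42  116  226
  Δ^2: -70  -34  2  38  74  110
  Δ^3: 36  36  36  36  36
  Δ^4: 0  0  0  0
  Δ^5: 0  0  0
  Δ^6: 0  0
  Δ^7: 0
The third differences are constant (36) and nonzero, while all higher differences vanish, so the minimal degree is 3.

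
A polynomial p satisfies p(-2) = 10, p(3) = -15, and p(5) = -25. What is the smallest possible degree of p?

Divided differences on the nodes -2, 3, 5:
  order 0: 10  -15  -25
  order 1: -5  -5
  order 2: 0
The order-1 divided differences are all -5 (nonzero) and every higher order vanishes, so the data lies on a polynomial of degree exactly 1.

1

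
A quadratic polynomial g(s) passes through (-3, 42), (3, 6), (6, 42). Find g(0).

6

Write g(s) = as^2 + bs + c. Substituting each data point gives a linear system:
  9a - 3b + c = 42
  9a + 3b + c = 6
  36a + 6b + c = 42
Solving the system yields a = 2, b = -6, c = 6.
So g(s) = 2s^2 - 6s + 6.
Then g(0) = 6.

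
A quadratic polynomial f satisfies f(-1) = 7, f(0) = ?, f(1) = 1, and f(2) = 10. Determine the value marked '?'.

The 3 known points determine the degree-2 polynomial uniquely.
Write f(t) = at^2 + bt + c. Substituting each data point gives a linear system:
  a - b + c = 7
  a + b + c = 1
  4a + 2b + c = 10
Solving the system yields a = 4, b = -3, c = 0.
So f(t) = 4t^2 - 3t.
Then f(0) = 0.

0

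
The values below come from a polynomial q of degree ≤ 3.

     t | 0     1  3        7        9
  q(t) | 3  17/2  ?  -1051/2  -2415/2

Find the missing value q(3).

-27/2

The 4 known points determine the degree-3 polynomial uniquely.
Write q(t) = at^3 + bt^2 + ct + d. Substituting each data point gives a linear system:
  d = 3
  a + b + c + d = 17/2
  343a + 49b + 7c + d = -1051/2
  729a + 81b + 9c + d = -2415/2
Solving the system yields a = -2, b = 5/2, c = 5, d = 3.
So q(t) = -2t^3 + (5/2)t^2 + 5t + 3.
Then q(3) = -27/2.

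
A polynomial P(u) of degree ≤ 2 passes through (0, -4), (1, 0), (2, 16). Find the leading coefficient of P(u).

6

Write P(u) = au^2 + bu + c. Substituting each data point gives a linear system:
  c = -4
  a + b + c = 0
  4a + 2b + c = 16
Solving the system yields a = 6, b = -2, c = -4.
So P(u) = 6u^2 - 2u - 4.
The leading coefficient is 6.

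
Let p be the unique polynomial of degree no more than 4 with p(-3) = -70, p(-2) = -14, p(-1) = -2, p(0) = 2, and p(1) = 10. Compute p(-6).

Using the Lagrange interpolation formula with nodes -3, -2, -1, 0, 1:
  L_0(n) = (n + 2)(n + 1)n(n - 1) / 24
  L_1(n) = (n + 3)(n + 1)n(n - 1) / -6
  L_2(n) = (n + 3)(n + 2)n(n - 1) / 4
  L_3(n) = (n + 3)(n + 2)(n + 1)(n - 1) / -6
  L_4(n) = (n + 3)(n + 2)(n + 1)n / 24
Then p(n) = -70·L_0(n) - 14·L_1(n) - 2·L_2(n) + 2·L_3(n) + 10·L_4(n).
Expanding and collecting terms gives p(n) = -n^4 + 3n^2 + 6n + 2.
Evaluating at n = -6: p(-6) = -1222.

-1222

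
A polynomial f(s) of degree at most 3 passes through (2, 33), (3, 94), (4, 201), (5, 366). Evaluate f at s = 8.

1329

Using the Lagrange interpolation formula with nodes 2, 3, 4, 5:
  L_0(s) = (s - 3)(s - 4)(s - 5) / -6
  L_1(s) = (s - 2)(s - 4)(s - 5) / 2
  L_2(s) = (s - 2)(s - 3)(s - 5) / -2
  L_3(s) = (s - 2)(s - 3)(s - 4) / 6
Then f(s) = 33·L_0(s) + 94·L_1(s) + 201·L_2(s) + 366·L_3(s).
Expanding and collecting terms gives f(s) = 2s^3 + 5s^2 - 2s + 1.
Evaluating at s = 8: f(8) = 1329.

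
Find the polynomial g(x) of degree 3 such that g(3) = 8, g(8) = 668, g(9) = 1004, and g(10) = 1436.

Write g(x) = ax^3 + bx^2 + cx + d. Substituting each data point gives a linear system:
  27a + 9b + 3c + d = 8
  512a + 64b + 8c + d = 668
  729a + 81b + 9c + d = 1004
  1000a + 100b + 10c + d = 1436
Solving the system yields a = 2, b = -6, c = 4, d = -4.
So g(x) = 2x^3 - 6x^2 + 4x - 4.
Check: g(8) = 668. ✓

g(x) = 2x^3 - 6x^2 + 4x - 4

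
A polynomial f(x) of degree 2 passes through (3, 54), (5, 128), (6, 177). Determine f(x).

f(x) = 4x^2 + 5x + 3

Write f(x) = ax^2 + bx + c. Substituting each data point gives a linear system:
  9a + 3b + c = 54
  25a + 5b + c = 128
  36a + 6b + c = 177
Solving the system yields a = 4, b = 5, c = 3.
So f(x) = 4x^2 + 5x + 3.
Check: f(5) = 128. ✓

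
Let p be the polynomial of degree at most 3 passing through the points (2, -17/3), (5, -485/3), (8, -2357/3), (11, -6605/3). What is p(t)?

p(t) = -2t^3 + 4t^2 - 2t - 5/3

Write p(t) = at^3 + bt^2 + ct + d. Substituting each data point gives a linear system:
  8a + 4b + 2c + d = -17/3
  125a + 25b + 5c + d = -485/3
  512a + 64b + 8c + d = -2357/3
  1331a + 121b + 11c + d = -6605/3
Solving the system yields a = -2, b = 4, c = -2, d = -5/3.
So p(t) = -2t^3 + 4t^2 - 2t - 5/3.
Check: p(2) = -17/3. ✓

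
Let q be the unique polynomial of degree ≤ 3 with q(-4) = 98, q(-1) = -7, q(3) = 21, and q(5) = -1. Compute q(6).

-42

Using the Lagrange interpolation formula with nodes -4, -1, 3, 5:
  L_0(u) = (u + 1)(u - 3)(u - 5) / -189
  L_1(u) = (u + 4)(u - 3)(u - 5) / 72
  L_2(u) = (u + 4)(u + 1)(u - 5) / -56
  L_3(u) = (u + 4)(u + 1)(u - 3) / 108
Then q(u) = 98·L_0(u) - 7·L_1(u) + 21·L_2(u) - 1·L_3(u).
Expanding and collecting terms gives q(u) = -u^3 + 4u^2 + 6u - 6.
Evaluating at u = 6: q(6) = -42.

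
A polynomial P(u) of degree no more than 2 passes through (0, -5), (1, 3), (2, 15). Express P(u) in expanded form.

P(u) = 2u^2 + 6u - 5

Write P(u) = au^2 + bu + c. Substituting each data point gives a linear system:
  c = -5
  a + b + c = 3
  4a + 2b + c = 15
Solving the system yields a = 2, b = 6, c = -5.
So P(u) = 2u^2 + 6u - 5.
Check: P(2) = 15. ✓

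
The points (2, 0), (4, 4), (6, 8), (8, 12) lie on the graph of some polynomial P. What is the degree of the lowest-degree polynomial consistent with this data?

Forward differences of the values at u = 2, 4, 6, 8:
  P  : 0  4  8  12
  Δ  : 4  4  4
  Δ^2: 0  0
  Δ^3: 0
The first differences are constant (4) and nonzero, while all higher differences vanish, so the minimal degree is 1.

1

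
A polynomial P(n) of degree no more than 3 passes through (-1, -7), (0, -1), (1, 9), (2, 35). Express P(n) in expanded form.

P(n) = 2n^3 + 2n^2 + 6n - 1

Write P(n) = an^3 + bn^2 + cn + d. Substituting each data point gives a linear system:
  -a + b - c + d = -7
  d = -1
  a + b + c + d = 9
  8a + 4b + 2c + d = 35
Solving the system yields a = 2, b = 2, c = 6, d = -1.
So P(n) = 2n^3 + 2n^2 + 6n - 1.
Check: P(-1) = -7. ✓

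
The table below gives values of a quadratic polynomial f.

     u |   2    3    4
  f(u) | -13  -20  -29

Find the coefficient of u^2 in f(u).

-1

Write f(u) = au^2 + bu + c. Substituting each data point gives a linear system:
  4a + 2b + c = -13
  9a + 3b + c = -20
  16a + 4b + c = -29
Solving the system yields a = -1, b = -2, c = -5.
So f(u) = -u^2 - 2u - 5.
The leading coefficient is -1.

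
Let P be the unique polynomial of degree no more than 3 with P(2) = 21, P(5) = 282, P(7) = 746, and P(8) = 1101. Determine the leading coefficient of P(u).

Write P(u) = au^3 + bu^2 + cu + d. Substituting each data point gives a linear system:
  8a + 4b + 2c + d = 21
  125a + 25b + 5c + d = 282
  343a + 49b + 7c + d = 746
  512a + 64b + 8c + d = 1101
Solving the system yields a = 2, b = 1, c = 2, d = -3.
So P(u) = 2u^3 + u^2 + 2u - 3.
The leading coefficient is 2.

2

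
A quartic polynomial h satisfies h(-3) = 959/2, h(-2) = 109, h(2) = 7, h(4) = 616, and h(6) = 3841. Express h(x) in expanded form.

h(x) = 4x^4 - 6x^3 - x^2 - (3/2)x - 2

Write h(x) = ax^4 + bx^3 + cx^2 + dx + e. Substituting each data point gives a linear system:
  81a - 27b + 9c - 3d + e = 959/2
  16a - 8b + 4c - 2d + e = 109
  16a + 8b + 4c + 2d + e = 7
  256a + 64b + 16c + 4d + e = 616
  1296a + 216b + 36c + 6d + e = 3841
Solving the system yields a = 4, b = -6, c = -1, d = -3/2, e = -2.
So h(x) = 4x^4 - 6x^3 - x^2 - (3/2)x - 2.
Check: h(2) = 7. ✓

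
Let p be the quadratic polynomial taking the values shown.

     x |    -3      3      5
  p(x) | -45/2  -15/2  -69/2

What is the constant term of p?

Write p(x) = ax^2 + bx + c. Substituting each data point gives a linear system:
  9a - 3b + c = -45/2
  9a + 3b + c = -15/2
  25a + 5b + c = -69/2
Solving the system yields a = -2, b = 5/2, c = 3.
So p(x) = -2x^2 + (5/2)x + 3.
The constant term is 3.

3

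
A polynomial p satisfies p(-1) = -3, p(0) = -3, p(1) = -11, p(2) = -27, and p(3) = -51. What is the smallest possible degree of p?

Forward differences of the values at x = -1, 0, 1, 2, 3:
  p  : -3  -3  -11  -27  -51
  Δ  : 0  -8  -16  -24
  Δ^2: -8  -8  -8
  Δ^3: 0  0
  Δ^4: 0
The second differences are constant (-8) and nonzero, while all higher differences vanish, so the minimal degree is 2.

2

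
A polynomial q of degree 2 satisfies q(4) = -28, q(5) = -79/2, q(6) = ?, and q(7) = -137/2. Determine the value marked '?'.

-53

On equispaced nodes a degree-2 polynomial has vanishing third forward difference, so
  - q(4) + 3·q(5) - 3·q(6) + q(7) = 0.
Substituting the known values and solving for q(6):
  -3·q(6) = 159
  q(6) = -53.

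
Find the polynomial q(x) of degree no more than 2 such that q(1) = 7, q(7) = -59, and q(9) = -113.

q(x) = -2x^2 + 5x + 4

Using the Lagrange interpolation formula with nodes 1, 7, 9:
  L_0(x) = (x - 7)(x - 9) / 48
  L_1(x) = (x - 1)(x - 9) / -12
  L_2(x) = (x - 1)(x - 7) / 16
Then q(x) = 7·L_0(x) - 59·L_1(x) - 113·L_2(x).
Expanding and collecting terms gives q(x) = -2x² + 5x + 4.
Check: q(1) = 7. ✓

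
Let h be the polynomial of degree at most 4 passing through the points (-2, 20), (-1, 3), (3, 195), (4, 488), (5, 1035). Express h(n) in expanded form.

h(n) = n^4 + 2n^3 + 6n^2 + 2n

Write h(n) = an^4 + bn^3 + cn^2 + dn + e. Substituting each data point gives a linear system:
  16a - 8b + 4c - 2d + e = 20
  a - b + c - d + e = 3
  81a + 27b + 9c + 3d + e = 195
  256a + 64b + 16c + 4d + e = 488
  625a + 125b + 25c + 5d + e = 1035
Solving the system yields a = 1, b = 2, c = 6, d = 2, e = 0.
So h(n) = n^4 + 2n^3 + 6n^2 + 2n.
Check: h(-2) = 20. ✓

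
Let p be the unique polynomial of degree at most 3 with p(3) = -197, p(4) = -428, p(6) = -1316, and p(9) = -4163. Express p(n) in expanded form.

Using the Lagrange interpolation formula with nodes 3, 4, 6, 9:
  L_0(n) = (n - 4)(n - 6)(n - 9) / -18
  L_1(n) = (n - 3)(n - 6)(n - 9) / 10
  L_2(n) = (n - 3)(n - 4)(n - 9) / -18
  L_3(n) = (n - 3)(n - 4)(n - 6) / 90
Then p(n) = -197·L_0(n) - 428·L_1(n) - 1316·L_2(n) - 4163·L_3(n).
Expanding and collecting terms gives p(n) = -5n^3 - 6n^2 - 4n + 4.
Check: p(6) = -1316. ✓

p(n) = -5n^3 - 6n^2 - 4n + 4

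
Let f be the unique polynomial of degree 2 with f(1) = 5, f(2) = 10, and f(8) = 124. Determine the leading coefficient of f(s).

Write f(s) = as^2 + bs + c. Substituting each data point gives a linear system:
  a + b + c = 5
  4a + 2b + c = 10
  64a + 8b + c = 124
Solving the system yields a = 2, b = -1, c = 4.
So f(s) = 2s^2 - s + 4.
The leading coefficient is 2.

2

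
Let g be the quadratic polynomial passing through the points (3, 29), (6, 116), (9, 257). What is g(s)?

Using the Lagrange interpolation formula with nodes 3, 6, 9:
  L_0(s) = (s - 6)(s - 9) / 18
  L_1(s) = (s - 3)(s - 9) / -9
  L_2(s) = (s - 3)(s - 6) / 18
Then g(s) = 29·L_0(s) + 116·L_1(s) + 257·L_2(s).
Expanding and collecting terms gives g(s) = 3s^2 + 2s - 4.
Check: g(9) = 257. ✓

g(s) = 3s^2 + 2s - 4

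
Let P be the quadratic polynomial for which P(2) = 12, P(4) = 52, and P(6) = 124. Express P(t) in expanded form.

Write P(t) = at^2 + bt + c. Substituting each data point gives a linear system:
  4a + 2b + c = 12
  16a + 4b + c = 52
  36a + 6b + c = 124
Solving the system yields a = 4, b = -4, c = 4.
So P(t) = 4t^2 - 4t + 4.
Check: P(6) = 124. ✓

P(t) = 4t^2 - 4t + 4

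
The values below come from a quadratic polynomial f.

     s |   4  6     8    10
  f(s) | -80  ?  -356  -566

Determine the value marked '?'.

On equispaced nodes a degree-2 polynomial has vanishing third forward difference, so
  - f(4) + 3·f(6) - 3·f(8) + f(10) = 0.
Substituting the known values and solving for f(6):
  3·f(6) = -582
  f(6) = -194.

-194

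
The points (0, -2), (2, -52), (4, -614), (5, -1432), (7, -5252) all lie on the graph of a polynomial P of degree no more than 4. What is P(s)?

P(s) = -2s^4 - s^3 - 2s^2 - s - 2

Write P(s) = as^4 + bs^3 + cs^2 + ds + e. Substituting each data point gives a linear system:
  e = -2
  16a + 8b + 4c + 2d + e = -52
  256a + 64b + 16c + 4d + e = -614
  625a + 125b + 25c + 5d + e = -1432
  2401a + 343b + 49c + 7d + e = -5252
Solving the system yields a = -2, b = -1, c = -2, d = -1, e = -2.
So P(s) = -2s^4 - s^3 - 2s^2 - s - 2.
Check: P(4) = -614. ✓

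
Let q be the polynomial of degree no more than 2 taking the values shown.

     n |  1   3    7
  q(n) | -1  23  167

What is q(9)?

287

Using the Lagrange interpolation formula with nodes 1, 3, 7:
  L_0(n) = (n - 3)(n - 7) / 12
  L_1(n) = (n - 1)(n - 7) / -8
  L_2(n) = (n - 1)(n - 3) / 24
Then q(n) = -1·L_0(n) + 23·L_1(n) + 167·L_2(n).
Expanding and collecting terms gives q(n) = 4n^2 - 4n - 1.
Evaluating at n = 9: q(9) = 287.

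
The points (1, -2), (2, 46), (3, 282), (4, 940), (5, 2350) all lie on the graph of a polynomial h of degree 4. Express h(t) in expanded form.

h(t) = 4t^4 - t^3 - 5t

Write h(t) = at^4 + bt^3 + ct^2 + dt + e. Substituting each data point gives a linear system:
  a + b + c + d + e = -2
  16a + 8b + 4c + 2d + e = 46
  81a + 27b + 9c + 3d + e = 282
  256a + 64b + 16c + 4d + e = 940
  625a + 125b + 25c + 5d + e = 2350
Solving the system yields a = 4, b = -1, c = 0, d = -5, e = 0.
So h(t) = 4t^4 - t^3 - 5t.
Check: h(4) = 940. ✓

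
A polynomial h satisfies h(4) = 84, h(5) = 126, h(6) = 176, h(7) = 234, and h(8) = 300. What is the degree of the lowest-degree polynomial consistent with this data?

2

Forward differences of the values at t = 4, 5, 6, 7, 8:
  h  : 84  126  176  234  300
  Δ  : 42  50  58  66
  Δ^2: 8  8  8
  Δ^3: 0  0
  Δ^4: 0
The second differences are constant (8) and nonzero, while all higher differences vanish, so the minimal degree is 2.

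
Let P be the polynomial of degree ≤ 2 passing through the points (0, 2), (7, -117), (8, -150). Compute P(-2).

0

Using the Lagrange interpolation formula with nodes 0, 7, 8:
  L_0(s) = (s - 7)(s - 8) / 56
  L_1(s) = s(s - 8) / -7
  L_2(s) = s(s - 7) / 8
Then P(s) = 2·L_0(s) - 117·L_1(s) - 150·L_2(s).
Expanding and collecting terms gives P(s) = -2s^2 - 3s + 2.
Evaluating at s = -2: P(-2) = 0.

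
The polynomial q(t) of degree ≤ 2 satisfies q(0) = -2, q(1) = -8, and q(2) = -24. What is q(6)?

-188

Write q(t) = at^2 + bt + c. Substituting each data point gives a linear system:
  c = -2
  a + b + c = -8
  4a + 2b + c = -24
Solving the system yields a = -5, b = -1, c = -2.
So q(t) = -5t² - t - 2.
Then q(6) = -188.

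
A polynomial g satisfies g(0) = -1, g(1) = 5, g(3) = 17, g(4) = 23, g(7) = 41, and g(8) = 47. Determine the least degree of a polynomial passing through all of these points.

1

Divided differences on the nodes 0, 1, 3, 4, 7, 8:
  order 0: -1  5  17  23  41  47
  order 1: 6  6  6  6  6
  order 2: 0  0  0  0
  order 3: 0  0  0
  order 4: 0  0
  order 5: 0
The order-1 divided differences are all 6 (nonzero) and every higher order vanishes, so the data lies on a polynomial of degree exactly 1.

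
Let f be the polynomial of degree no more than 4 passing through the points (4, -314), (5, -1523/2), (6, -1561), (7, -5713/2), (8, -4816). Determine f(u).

Write f(u) = au^4 + bu^3 + cu^2 + du + e. Substituting each data point gives a linear system:
  256a + 64b + 16c + 4d + e = -314
  625a + 125b + 25c + 5d + e = -1523/2
  1296a + 216b + 36c + 6d + e = -1561
  2401a + 343b + 49c + 7d + e = -5713/2
  4096a + 512b + 64c + 8d + e = -4816
Solving the system yields a = -1, b = -2, c = 5, d = -3/2, e = -4.
So f(u) = -u^4 - 2u^3 + 5u^2 - (3/2)u - 4.
Check: f(4) = -314. ✓

f(u) = -u^4 - 2u^3 + 5u^2 - (3/2)u - 4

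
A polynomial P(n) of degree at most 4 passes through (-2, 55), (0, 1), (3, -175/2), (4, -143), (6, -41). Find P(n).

Write P(n) = an^4 + bn^3 + cn^2 + dn + e. Substituting each data point gives a linear system:
  16a - 8b + 4c - 2d + e = 55
  e = 1
  81a + 27b + 9c + 3d + e = -175/2
  256a + 64b + 16c + 4d + e = -143
  1296a + 216b + 36c + 6d + e = -41
Solving the system yields a = 1, b = -6, c = -3/2, d = 2, e = 1.
So P(n) = n^4 - 6n^3 - (3/2)n^2 + 2n + 1.
Check: P(3) = -175/2. ✓

P(n) = n^4 - 6n^3 - (3/2)n^2 + 2n + 1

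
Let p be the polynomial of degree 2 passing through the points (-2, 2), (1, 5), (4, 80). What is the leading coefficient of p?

Write p(t) = at^2 + bt + c. Substituting each data point gives a linear system:
  4a - 2b + c = 2
  a + b + c = 5
  16a + 4b + c = 80
Solving the system yields a = 4, b = 5, c = -4.
So p(t) = 4t^2 + 5t - 4.
The leading coefficient is 4.

4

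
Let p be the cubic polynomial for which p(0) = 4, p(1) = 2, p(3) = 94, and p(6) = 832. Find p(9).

2866

Write p(t) = at^3 + bt^2 + ct + d. Substituting each data point gives a linear system:
  d = 4
  a + b + c + d = 2
  27a + 9b + 3c + d = 94
  216a + 36b + 6c + d = 832
Solving the system yields a = 4, b = 0, c = -6, d = 4.
So p(t) = 4t^3 - 6t + 4.
Then p(9) = 2866.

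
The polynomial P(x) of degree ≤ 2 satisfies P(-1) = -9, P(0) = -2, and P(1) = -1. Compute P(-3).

Write P(x) = ax^2 + bx + c. Substituting each data point gives a linear system:
  a - b + c = -9
  c = -2
  a + b + c = -1
Solving the system yields a = -3, b = 4, c = -2.
So P(x) = -3x² + 4x - 2.
Then P(-3) = -41.

-41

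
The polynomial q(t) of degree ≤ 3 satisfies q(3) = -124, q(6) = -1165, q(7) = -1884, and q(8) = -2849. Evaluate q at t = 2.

-29

Write q(t) = at^3 + bt^2 + ct + d. Substituting each data point gives a linear system:
  27a + 9b + 3c + d = -124
  216a + 36b + 6c + d = -1165
  343a + 49b + 7c + d = -1884
  512a + 64b + 8c + d = -2849
Solving the system yields a = -6, b = 3, c = 4, d = -1.
So q(t) = -6t^3 + 3t^2 + 4t - 1.
Then q(2) = -29.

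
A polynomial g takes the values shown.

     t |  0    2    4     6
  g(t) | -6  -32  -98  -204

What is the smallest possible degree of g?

Forward differences of the values at t = 0, 2, 4, 6:
  g  : -6  -32  -98  -204
  Δ  : -26  -66  -106
  Δ^2: -40  -40
  Δ^3: 0
The second differences are constant (-40) and nonzero, while all higher differences vanish, so the minimal degree is 2.

2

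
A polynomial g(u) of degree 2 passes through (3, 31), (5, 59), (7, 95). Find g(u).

Using the Lagrange interpolation formula with nodes 3, 5, 7:
  L_0(u) = (u - 5)(u - 7) / 8
  L_1(u) = (u - 3)(u - 7) / -4
  L_2(u) = (u - 3)(u - 5) / 8
Then g(u) = 31·L_0(u) + 59·L_1(u) + 95·L_2(u).
Expanding and collecting terms gives g(u) = u^2 + 6u + 4.
Check: g(5) = 59. ✓

g(u) = u^2 + 6u + 4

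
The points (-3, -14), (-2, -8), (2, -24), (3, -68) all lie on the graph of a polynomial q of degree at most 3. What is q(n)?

q(n) = -n^3 - 5n^2 + 4

Using the Lagrange interpolation formula with nodes -3, -2, 2, 3:
  L_0(n) = (n + 2)(n - 2)(n - 3) / -30
  L_1(n) = (n + 3)(n - 2)(n - 3) / 20
  L_2(n) = (n + 3)(n + 2)(n - 3) / -20
  L_3(n) = (n + 3)(n + 2)(n - 2) / 30
Then q(n) = -14·L_0(n) - 8·L_1(n) - 24·L_2(n) - 68·L_3(n).
Expanding and collecting terms gives q(n) = -n³ - 5n² + 4.
Check: q(2) = -24. ✓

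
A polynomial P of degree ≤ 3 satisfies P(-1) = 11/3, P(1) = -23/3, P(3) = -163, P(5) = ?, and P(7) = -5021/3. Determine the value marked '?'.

-1963/3

On equispaced nodes a degree-3 polynomial has vanishing fourth forward difference, so
  P(-1) - 4·P(1) + 6·P(3) - 4·P(5) + P(7) = 0.
Substituting the known values and solving for P(5):
  -4·P(5) = 7852/3
  P(5) = -1963/3.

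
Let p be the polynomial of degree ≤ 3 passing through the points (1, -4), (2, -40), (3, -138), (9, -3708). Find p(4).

-328

Write p(n) = an^3 + bn^2 + cn + d. Substituting each data point gives a linear system:
  a + b + c + d = -4
  8a + 4b + 2c + d = -40
  27a + 9b + 3c + d = -138
  729a + 81b + 9c + d = -3708
Solving the system yields a = -5, b = -1, c = 2, d = 0.
So p(n) = -5n^3 - n^2 + 2n.
Then p(4) = -328.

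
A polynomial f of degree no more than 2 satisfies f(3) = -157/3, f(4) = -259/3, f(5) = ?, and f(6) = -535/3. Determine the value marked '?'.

-385/3

The 3 known points determine the degree-2 polynomial uniquely.
Write f(u) = au^2 + bu + c. Substituting each data point gives a linear system:
  9a + 3b + c = -157/3
  16a + 4b + c = -259/3
  36a + 6b + c = -535/3
Solving the system yields a = -4, b = -6, c = 5/3.
So f(u) = -4u^2 - 6u + 5/3.
Then f(5) = -385/3.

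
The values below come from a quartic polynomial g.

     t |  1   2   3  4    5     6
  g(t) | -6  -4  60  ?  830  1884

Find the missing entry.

On equispaced nodes a degree-4 polynomial has vanishing fifth forward difference, so
  - g(1) + 5·g(2) - 10·g(3) + 10·g(4) - 5·g(5) + g(6) = 0.
Substituting the known values and solving for g(4):
  10·g(4) = 2880
  g(4) = 288.

288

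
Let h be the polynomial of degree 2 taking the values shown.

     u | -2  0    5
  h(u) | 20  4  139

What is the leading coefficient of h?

5

Write h(u) = au^2 + bu + c. Substituting each data point gives a linear system:
  4a - 2b + c = 20
  c = 4
  25a + 5b + c = 139
Solving the system yields a = 5, b = 2, c = 4.
So h(u) = 5u^2 + 2u + 4.
The leading coefficient is 5.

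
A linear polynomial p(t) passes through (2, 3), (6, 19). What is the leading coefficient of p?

Write p(t) = at + b. Substituting each data point gives a linear system:
  2a + b = 3
  6a + b = 19
Solving the system yields a = 4, b = -5.
So p(t) = 4t - 5.
The leading coefficient is 4.

4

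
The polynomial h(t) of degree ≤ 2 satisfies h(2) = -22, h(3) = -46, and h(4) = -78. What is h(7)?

Write h(t) = at^2 + bt + c. Substituting each data point gives a linear system:
  4a + 2b + c = -22
  9a + 3b + c = -46
  16a + 4b + c = -78
Solving the system yields a = -4, b = -4, c = 2.
So h(t) = -4t^2 - 4t + 2.
Then h(7) = -222.

-222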